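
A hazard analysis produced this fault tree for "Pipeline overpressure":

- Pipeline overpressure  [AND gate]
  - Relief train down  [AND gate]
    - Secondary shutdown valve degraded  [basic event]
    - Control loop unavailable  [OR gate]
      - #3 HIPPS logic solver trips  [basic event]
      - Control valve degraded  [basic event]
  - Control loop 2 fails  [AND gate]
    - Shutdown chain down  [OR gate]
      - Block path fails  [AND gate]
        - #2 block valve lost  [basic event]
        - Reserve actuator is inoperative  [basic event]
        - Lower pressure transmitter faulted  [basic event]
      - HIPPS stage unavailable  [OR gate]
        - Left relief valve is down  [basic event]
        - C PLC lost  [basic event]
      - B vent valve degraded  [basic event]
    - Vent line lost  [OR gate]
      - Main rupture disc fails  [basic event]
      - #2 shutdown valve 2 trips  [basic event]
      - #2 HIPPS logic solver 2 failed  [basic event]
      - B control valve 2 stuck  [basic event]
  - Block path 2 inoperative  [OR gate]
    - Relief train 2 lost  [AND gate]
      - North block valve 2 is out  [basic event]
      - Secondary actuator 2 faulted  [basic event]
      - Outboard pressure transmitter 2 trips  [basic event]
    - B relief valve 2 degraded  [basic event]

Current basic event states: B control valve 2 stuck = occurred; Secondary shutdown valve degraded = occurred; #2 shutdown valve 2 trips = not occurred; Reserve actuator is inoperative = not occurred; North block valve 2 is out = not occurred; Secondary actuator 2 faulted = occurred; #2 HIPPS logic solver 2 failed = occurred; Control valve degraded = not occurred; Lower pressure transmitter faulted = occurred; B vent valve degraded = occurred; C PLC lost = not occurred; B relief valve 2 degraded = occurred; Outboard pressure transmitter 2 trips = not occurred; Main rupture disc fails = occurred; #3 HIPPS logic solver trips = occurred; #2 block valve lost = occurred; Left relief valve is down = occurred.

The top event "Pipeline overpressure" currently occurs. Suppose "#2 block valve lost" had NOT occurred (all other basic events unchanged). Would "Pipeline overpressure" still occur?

Yes

Counterfactual: set "#2 block valve lost" to not occurred.
Control loop unavailable [OR]: #3 HIPPS logic solver trips=occurs, Control valve degraded=not → at least one input occurs → occurs.
Relief train down [AND]: Secondary shutdown valve degraded=occurs, Control loop unavailable=occurs → all inputs occur → occurs.
Block path fails [AND]: #2 block valve lost=not, Reserve actuator is inoperative=not, Lower pressure transmitter faulted=occurs → not all inputs occur → does not occur.
HIPPS stage unavailable [OR]: Left relief valve is down=occurs, C PLC lost=not → at least one input occurs → occurs.
Shutdown chain down [OR]: Block path fails=not, HIPPS stage unavailable=occurs, B vent valve degraded=occurs → at least one input occurs → occurs.
Vent line lost [OR]: Main rupture disc fails=occurs, #2 shutdown valve 2 trips=not, #2 HIPPS logic solver 2 failed=occurs, B control valve 2 stuck=occurs → at least one input occurs → occurs.
Control loop 2 fails [AND]: Shutdown chain down=occurs, Vent line lost=occurs → all inputs occur → occurs.
Relief train 2 lost [AND]: North block valve 2 is out=not, Secondary actuator 2 faulted=occurs, Outboard pressure transmitter 2 trips=not → not all inputs occur → does not occur.
Block path 2 inoperative [OR]: Relief train 2 lost=not, B relief valve 2 degraded=occurs → at least one input occurs → occurs.
Pipeline overpressure [AND]: Relief train down=occurs, Control loop 2 fails=occurs, Block path 2 inoperative=occurs → all inputs occur → occurs.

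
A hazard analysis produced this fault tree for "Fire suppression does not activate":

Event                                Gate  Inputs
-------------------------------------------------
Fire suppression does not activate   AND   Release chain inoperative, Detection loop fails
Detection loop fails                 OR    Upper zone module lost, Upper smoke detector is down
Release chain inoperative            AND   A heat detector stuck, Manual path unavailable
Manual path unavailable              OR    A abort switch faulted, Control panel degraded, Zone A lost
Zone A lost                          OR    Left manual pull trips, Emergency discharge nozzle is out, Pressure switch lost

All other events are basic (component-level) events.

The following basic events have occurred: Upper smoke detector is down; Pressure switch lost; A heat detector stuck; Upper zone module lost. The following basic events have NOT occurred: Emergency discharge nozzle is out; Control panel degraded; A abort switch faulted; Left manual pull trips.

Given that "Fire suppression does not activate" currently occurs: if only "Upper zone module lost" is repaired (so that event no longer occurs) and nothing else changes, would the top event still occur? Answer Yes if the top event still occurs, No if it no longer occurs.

Yes

Counterfactual: set "Upper zone module lost" to not occurred.
Zone A lost [OR]: Left manual pull trips=not, Emergency discharge nozzle is out=not, Pressure switch lost=occurs → at least one input occurs → occurs.
Manual path unavailable [OR]: A abort switch faulted=not, Control panel degraded=not, Zone A lost=occurs → at least one input occurs → occurs.
Release chain inoperative [AND]: A heat detector stuck=occurs, Manual path unavailable=occurs → all inputs occur → occurs.
Detection loop fails [OR]: Upper zone module lost=not, Upper smoke detector is down=occurs → at least one input occurs → occurs.
Fire suppression does not activate [AND]: Release chain inoperative=occurs, Detection loop fails=occurs → all inputs occur → occurs.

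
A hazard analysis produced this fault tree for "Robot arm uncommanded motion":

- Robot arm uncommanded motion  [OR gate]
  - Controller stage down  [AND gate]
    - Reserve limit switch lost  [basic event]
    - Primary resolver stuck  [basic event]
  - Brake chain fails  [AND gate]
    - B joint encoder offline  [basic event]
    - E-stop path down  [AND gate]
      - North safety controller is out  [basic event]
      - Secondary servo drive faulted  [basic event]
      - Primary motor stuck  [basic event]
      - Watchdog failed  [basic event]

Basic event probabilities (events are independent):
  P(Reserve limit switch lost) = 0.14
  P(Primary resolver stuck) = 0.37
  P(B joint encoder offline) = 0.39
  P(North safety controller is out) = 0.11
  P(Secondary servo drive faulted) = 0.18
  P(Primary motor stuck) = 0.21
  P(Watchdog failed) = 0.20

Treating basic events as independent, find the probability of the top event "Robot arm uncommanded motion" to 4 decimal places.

P(Controller stage down) [AND] = 0.14 × 0.37 = 0.051800
P(E-stop path down) [AND] = 0.11 × 0.18 × 0.21 × 0.20 = 0.000832
P(Brake chain fails) [AND] = 0.39 × 0.000832 = 0.000324
P(Robot arm uncommanded motion) [OR] = 1 − (1−0.051800) × (1−0.000324) = 0.052107
Rounded to 4 decimal places: P(Robot arm uncommanded motion) ≈ 0.0521.

0.0521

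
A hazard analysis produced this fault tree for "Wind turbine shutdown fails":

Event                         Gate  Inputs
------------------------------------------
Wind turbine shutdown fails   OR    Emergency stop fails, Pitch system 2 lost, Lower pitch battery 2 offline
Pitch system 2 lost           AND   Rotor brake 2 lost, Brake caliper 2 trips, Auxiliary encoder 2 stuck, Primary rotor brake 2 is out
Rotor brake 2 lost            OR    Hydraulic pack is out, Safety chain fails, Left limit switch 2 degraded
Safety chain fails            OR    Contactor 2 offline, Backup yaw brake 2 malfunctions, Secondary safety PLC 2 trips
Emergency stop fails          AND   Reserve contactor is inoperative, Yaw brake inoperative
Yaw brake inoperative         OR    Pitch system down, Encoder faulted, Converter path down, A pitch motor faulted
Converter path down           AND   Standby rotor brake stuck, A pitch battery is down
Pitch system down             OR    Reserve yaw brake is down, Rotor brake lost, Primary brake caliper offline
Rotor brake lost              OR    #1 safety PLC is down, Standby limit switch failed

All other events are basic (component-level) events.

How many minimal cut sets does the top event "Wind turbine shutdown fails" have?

13

Rotor brake lost [OR]: union of children's cut sets → 2 cut set(s).
Pitch system down [OR]: union of children's cut sets → 4 cut set(s).
Converter path down [AND]: one cut set from each child combined → 1 × 1 = 1 cut set(s).
Yaw brake inoperative [OR]: union of children's cut sets → 7 cut set(s).
Emergency stop fails [AND]: one cut set from each child combined → 1 × 7 = 7 cut set(s).
Safety chain fails [OR]: union of children's cut sets → 3 cut set(s).
Rotor brake 2 lost [OR]: union of children's cut sets → 5 cut set(s).
Pitch system 2 lost [AND]: one cut set from each child combined → 5 × 1 × 1 × 1 = 5 cut set(s).
Wind turbine shutdown fails [OR]: union of children's cut sets → 13 cut set(s).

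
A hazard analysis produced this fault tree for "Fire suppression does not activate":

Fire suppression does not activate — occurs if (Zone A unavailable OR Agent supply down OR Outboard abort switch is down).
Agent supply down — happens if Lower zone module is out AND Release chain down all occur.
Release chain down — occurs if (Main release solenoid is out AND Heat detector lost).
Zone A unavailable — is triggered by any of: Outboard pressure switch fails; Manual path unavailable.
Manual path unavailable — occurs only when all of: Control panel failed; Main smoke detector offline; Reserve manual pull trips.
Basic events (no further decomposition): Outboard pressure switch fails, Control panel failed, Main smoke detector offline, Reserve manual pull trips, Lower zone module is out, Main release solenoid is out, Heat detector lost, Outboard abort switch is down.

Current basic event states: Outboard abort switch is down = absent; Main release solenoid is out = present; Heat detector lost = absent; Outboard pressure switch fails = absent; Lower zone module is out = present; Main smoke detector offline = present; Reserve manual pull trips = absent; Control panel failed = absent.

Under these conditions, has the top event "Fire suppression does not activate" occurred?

No

Manual path unavailable [AND]: Control panel failed=not, Main smoke detector offline=occurs, Reserve manual pull trips=not → not all inputs occur → does not occur.
Zone A unavailable [OR]: Outboard pressure switch fails=not, Manual path unavailable=not → no input occurs → does not occur.
Release chain down [AND]: Main release solenoid is out=occurs, Heat detector lost=not → not all inputs occur → does not occur.
Agent supply down [AND]: Lower zone module is out=occurs, Release chain down=not → not all inputs occur → does not occur.
Fire suppression does not activate [OR]: Zone A unavailable=not, Agent supply down=not, Outboard abort switch is down=not → no input occurs → does not occur.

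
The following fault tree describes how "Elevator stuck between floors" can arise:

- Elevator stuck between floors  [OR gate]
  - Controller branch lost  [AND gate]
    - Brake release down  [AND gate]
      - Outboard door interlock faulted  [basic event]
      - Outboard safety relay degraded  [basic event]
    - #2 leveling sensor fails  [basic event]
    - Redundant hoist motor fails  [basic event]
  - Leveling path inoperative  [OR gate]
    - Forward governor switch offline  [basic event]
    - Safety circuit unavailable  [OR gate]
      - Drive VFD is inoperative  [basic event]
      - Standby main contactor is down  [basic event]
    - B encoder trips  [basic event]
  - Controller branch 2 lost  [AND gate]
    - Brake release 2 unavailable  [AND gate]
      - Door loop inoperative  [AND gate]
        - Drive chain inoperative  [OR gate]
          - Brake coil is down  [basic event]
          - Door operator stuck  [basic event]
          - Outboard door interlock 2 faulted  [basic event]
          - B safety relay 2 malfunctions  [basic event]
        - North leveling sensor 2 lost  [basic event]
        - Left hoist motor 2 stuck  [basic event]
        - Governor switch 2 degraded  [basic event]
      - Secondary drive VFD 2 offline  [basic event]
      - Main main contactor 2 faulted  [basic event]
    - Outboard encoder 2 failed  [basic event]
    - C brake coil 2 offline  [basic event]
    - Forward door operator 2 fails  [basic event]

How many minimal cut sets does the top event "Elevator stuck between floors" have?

9

Brake release down [AND]: one cut set from each child combined → 1 × 1 = 1 cut set(s).
Controller branch lost [AND]: one cut set from each child combined → 1 × 1 × 1 = 1 cut set(s).
Safety circuit unavailable [OR]: union of children's cut sets → 2 cut set(s).
Leveling path inoperative [OR]: union of children's cut sets → 4 cut set(s).
Drive chain inoperative [OR]: union of children's cut sets → 4 cut set(s).
Door loop inoperative [AND]: one cut set from each child combined → 4 × 1 × 1 × 1 = 4 cut set(s).
Brake release 2 unavailable [AND]: one cut set from each child combined → 4 × 1 × 1 = 4 cut set(s).
Controller branch 2 lost [AND]: one cut set from each child combined → 4 × 1 × 1 × 1 = 4 cut set(s).
Elevator stuck between floors [OR]: union of children's cut sets → 9 cut set(s).
Minimal cut sets: {#2 leveling sensor fails, Outboard door interlock faulted, Outboard safety relay degraded, Redundant hoist motor fails}; {Forward governor switch offline}; {Drive VFD is inoperative}; {Standby main contactor is down}; {B encoder trips}; {Brake coil is down, C brake coil 2 offline, Forward door operator 2 fails, Governor switch 2 degraded, Left hoist motor 2 stuck, Main main contactor 2 faulted, North leveling sensor 2 lost, Outboard encoder 2 failed, Secondary drive VFD 2 offline}; {C brake coil 2 offline, Door operator stuck, Forward door operator 2 fails, Governor switch 2 degraded, Left hoist motor 2 stuck, Main main contactor 2 faulted, North leveling sensor 2 lost, Outboard encoder 2 failed, Secondary drive VFD 2 offline}; {C brake coil 2 offline, Forward door operator 2 fails, Governor switch 2 degraded, Left hoist motor 2 stuck, Main main contactor 2 faulted, North leveling sensor 2 lost, Outboard door interlock 2 faulted, Outboard encoder 2 failed, Secondary drive VFD 2 offline}; {B safety relay 2 malfunctions, C brake coil 2 offline, Forward door operator 2 fails, Governor switch 2 degraded, Left hoist motor 2 stuck, Main main contactor 2 faulted, North leveling sensor 2 lost, Outboard encoder 2 failed, Secondary drive VFD 2 offline}.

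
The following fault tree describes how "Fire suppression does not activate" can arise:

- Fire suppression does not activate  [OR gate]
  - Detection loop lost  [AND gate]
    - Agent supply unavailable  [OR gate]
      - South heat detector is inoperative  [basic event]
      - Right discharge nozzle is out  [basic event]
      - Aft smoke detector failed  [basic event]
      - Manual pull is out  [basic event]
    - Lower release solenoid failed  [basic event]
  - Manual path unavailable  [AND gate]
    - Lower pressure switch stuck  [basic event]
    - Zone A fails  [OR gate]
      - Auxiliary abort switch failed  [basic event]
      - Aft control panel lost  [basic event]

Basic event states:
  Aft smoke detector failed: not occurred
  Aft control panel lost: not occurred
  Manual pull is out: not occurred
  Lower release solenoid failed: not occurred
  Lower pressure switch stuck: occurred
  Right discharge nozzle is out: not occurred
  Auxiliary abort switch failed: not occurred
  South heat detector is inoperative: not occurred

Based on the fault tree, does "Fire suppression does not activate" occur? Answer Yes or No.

Agent supply unavailable [OR]: South heat detector is inoperative=not, Right discharge nozzle is out=not, Aft smoke detector failed=not, Manual pull is out=not → no input occurs → does not occur.
Detection loop lost [AND]: Agent supply unavailable=not, Lower release solenoid failed=not → not all inputs occur → does not occur.
Zone A fails [OR]: Auxiliary abort switch failed=not, Aft control panel lost=not → no input occurs → does not occur.
Manual path unavailable [AND]: Lower pressure switch stuck=occurs, Zone A fails=not → not all inputs occur → does not occur.
Fire suppression does not activate [OR]: Detection loop lost=not, Manual path unavailable=not → no input occurs → does not occur.

No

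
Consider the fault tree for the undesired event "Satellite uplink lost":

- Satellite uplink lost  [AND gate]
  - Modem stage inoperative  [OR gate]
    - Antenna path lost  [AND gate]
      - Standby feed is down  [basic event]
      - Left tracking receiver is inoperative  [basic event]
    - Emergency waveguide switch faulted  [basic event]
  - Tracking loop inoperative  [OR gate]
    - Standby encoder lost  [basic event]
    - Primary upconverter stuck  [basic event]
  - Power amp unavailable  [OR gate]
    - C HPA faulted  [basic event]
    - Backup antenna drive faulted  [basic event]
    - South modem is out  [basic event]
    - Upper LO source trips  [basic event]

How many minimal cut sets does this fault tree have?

16

Antenna path lost [AND]: one cut set from each child combined → 1 × 1 = 1 cut set(s).
Modem stage inoperative [OR]: union of children's cut sets → 2 cut set(s).
Tracking loop inoperative [OR]: union of children's cut sets → 2 cut set(s).
Power amp unavailable [OR]: union of children's cut sets → 4 cut set(s).
Satellite uplink lost [AND]: one cut set from each child combined → 2 × 2 × 4 = 16 cut set(s).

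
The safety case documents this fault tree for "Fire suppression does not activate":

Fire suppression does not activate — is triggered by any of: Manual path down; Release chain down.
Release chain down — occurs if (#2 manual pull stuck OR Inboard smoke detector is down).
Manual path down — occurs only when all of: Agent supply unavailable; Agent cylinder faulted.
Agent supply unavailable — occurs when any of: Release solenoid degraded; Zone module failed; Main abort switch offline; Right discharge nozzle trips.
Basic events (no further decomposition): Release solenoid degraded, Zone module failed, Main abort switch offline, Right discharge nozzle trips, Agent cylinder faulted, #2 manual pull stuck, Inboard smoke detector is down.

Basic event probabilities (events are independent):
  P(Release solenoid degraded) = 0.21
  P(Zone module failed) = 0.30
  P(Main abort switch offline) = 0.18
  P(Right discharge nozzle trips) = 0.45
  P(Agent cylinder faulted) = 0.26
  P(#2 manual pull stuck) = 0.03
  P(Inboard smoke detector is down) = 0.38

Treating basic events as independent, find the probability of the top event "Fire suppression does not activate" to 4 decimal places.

0.5160

P(Agent supply unavailable) [OR] = 1 − (1−0.21) × (1−0.30) × (1−0.18) × (1−0.45) = 0.750597
P(Manual path down) [AND] = 0.750597 × 0.26 = 0.195155
P(Release chain down) [OR] = 1 − (1−0.03) × (1−0.38) = 0.398600
P(Fire suppression does not activate) [OR] = 1 − (1−0.195155) × (1−0.398600) = 0.515966
Rounded to 4 decimal places: P(Fire suppression does not activate) ≈ 0.5160.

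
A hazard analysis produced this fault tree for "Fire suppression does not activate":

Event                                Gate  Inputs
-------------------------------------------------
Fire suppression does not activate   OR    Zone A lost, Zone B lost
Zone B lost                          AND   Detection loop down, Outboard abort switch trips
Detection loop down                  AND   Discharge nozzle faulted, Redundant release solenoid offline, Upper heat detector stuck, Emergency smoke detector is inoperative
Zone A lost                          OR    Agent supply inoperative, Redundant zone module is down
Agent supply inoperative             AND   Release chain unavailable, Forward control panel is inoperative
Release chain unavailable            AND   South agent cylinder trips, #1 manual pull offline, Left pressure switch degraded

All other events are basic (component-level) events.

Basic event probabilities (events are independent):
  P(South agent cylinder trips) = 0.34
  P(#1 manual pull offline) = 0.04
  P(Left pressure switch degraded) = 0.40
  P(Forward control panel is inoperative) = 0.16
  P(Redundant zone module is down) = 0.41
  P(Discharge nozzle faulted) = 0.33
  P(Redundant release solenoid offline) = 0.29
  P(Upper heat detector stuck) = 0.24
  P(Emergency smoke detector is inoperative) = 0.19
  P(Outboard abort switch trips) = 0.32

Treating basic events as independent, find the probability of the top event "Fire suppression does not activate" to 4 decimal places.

0.4113

P(Release chain unavailable) [AND] = 0.34 × 0.04 × 0.40 = 0.005440
P(Agent supply inoperative) [AND] = 0.005440 × 0.16 = 0.000870
P(Zone A lost) [OR] = 1 − (1−0.000870) × (1−0.41) = 0.410513
P(Detection loop down) [AND] = 0.33 × 0.29 × 0.24 × 0.19 = 0.004364
P(Zone B lost) [AND] = 0.004364 × 0.32 = 0.001396
P(Fire suppression does not activate) [OR] = 1 − (1−0.410513) × (1−0.001396) = 0.411336
Rounded to 4 decimal places: P(Fire suppression does not activate) ≈ 0.4113.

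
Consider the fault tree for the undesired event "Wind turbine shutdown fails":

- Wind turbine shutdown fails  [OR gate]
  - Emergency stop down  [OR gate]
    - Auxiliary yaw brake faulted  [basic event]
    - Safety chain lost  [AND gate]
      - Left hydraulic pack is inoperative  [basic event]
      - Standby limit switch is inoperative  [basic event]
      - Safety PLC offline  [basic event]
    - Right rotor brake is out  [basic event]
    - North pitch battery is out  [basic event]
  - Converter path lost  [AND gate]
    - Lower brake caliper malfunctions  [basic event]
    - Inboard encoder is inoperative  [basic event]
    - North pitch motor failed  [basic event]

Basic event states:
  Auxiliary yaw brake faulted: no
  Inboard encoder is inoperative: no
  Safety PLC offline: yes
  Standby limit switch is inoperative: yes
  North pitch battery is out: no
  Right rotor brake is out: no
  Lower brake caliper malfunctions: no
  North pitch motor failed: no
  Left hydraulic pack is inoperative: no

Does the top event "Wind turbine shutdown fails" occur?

Safety chain lost [AND]: Left hydraulic pack is inoperative=not, Standby limit switch is inoperative=occurs, Safety PLC offline=occurs → not all inputs occur → does not occur.
Emergency stop down [OR]: Auxiliary yaw brake faulted=not, Safety chain lost=not, Right rotor brake is out=not, North pitch battery is out=not → no input occurs → does not occur.
Converter path lost [AND]: Lower brake caliper malfunctions=not, Inboard encoder is inoperative=not, North pitch motor failed=not → not all inputs occur → does not occur.
Wind turbine shutdown fails [OR]: Emergency stop down=not, Converter path lost=not → no input occurs → does not occur.

No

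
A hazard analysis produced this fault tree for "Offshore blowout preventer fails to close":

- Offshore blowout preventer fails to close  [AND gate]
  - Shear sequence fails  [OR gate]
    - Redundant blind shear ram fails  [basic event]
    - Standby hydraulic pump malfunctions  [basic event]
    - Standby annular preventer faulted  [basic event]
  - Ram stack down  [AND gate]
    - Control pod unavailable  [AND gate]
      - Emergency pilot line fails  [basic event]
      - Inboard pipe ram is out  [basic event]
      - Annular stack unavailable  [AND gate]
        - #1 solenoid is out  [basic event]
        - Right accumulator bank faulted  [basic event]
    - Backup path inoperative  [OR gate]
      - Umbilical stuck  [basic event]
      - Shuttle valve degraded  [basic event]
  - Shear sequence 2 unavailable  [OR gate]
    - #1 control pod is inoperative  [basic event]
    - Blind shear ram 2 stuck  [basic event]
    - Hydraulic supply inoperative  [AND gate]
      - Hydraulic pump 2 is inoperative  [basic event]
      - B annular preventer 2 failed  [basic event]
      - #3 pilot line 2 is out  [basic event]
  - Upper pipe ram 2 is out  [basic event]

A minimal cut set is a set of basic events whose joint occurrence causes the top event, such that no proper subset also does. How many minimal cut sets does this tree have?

18

Shear sequence fails [OR]: union of children's cut sets → 3 cut set(s).
Annular stack unavailable [AND]: one cut set from each child combined → 1 × 1 = 1 cut set(s).
Control pod unavailable [AND]: one cut set from each child combined → 1 × 1 × 1 = 1 cut set(s).
Backup path inoperative [OR]: union of children's cut sets → 2 cut set(s).
Ram stack down [AND]: one cut set from each child combined → 1 × 2 = 2 cut set(s).
Hydraulic supply inoperative [AND]: one cut set from each child combined → 1 × 1 × 1 = 1 cut set(s).
Shear sequence 2 unavailable [OR]: union of children's cut sets → 3 cut set(s).
Offshore blowout preventer fails to close [AND]: one cut set from each child combined → 3 × 2 × 3 × 1 = 18 cut set(s).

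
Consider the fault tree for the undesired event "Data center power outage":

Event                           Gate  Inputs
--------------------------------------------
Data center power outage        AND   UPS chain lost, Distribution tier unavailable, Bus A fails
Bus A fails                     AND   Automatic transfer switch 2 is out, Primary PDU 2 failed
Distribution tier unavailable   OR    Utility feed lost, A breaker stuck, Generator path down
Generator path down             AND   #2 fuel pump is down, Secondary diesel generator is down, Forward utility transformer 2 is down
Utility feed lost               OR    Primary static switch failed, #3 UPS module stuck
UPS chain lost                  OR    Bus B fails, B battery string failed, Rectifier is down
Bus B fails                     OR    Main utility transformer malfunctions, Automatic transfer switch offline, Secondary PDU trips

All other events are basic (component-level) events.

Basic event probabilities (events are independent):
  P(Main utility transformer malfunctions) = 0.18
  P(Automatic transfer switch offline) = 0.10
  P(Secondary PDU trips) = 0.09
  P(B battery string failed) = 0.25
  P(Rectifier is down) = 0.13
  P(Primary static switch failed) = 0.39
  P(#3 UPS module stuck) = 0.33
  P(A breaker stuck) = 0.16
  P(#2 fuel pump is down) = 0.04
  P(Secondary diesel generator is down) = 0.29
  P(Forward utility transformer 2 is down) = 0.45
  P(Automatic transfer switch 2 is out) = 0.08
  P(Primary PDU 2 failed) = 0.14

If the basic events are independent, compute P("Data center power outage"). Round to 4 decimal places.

P(Bus B fails) [OR] = 1 − (1−0.18) × (1−0.10) × (1−0.09) = 0.328420
P(UPS chain lost) [OR] = 1 − (1−0.328420) × (1−0.25) × (1−0.13) = 0.561794
P(Utility feed lost) [OR] = 1 − (1−0.39) × (1−0.33) = 0.591300
P(Generator path down) [AND] = 0.04 × 0.29 × 0.45 = 0.005220
P(Distribution tier unavailable) [OR] = 1 − (1−0.591300) × (1−0.16) × (1−0.005220) = 0.658484
P(Bus A fails) [AND] = 0.08 × 0.14 = 0.011200
P(Data center power outage) [AND] = 0.561794 × 0.658484 × 0.011200 = 0.004143
Rounded to 4 decimal places: P(Data center power outage) ≈ 0.0041.

0.0041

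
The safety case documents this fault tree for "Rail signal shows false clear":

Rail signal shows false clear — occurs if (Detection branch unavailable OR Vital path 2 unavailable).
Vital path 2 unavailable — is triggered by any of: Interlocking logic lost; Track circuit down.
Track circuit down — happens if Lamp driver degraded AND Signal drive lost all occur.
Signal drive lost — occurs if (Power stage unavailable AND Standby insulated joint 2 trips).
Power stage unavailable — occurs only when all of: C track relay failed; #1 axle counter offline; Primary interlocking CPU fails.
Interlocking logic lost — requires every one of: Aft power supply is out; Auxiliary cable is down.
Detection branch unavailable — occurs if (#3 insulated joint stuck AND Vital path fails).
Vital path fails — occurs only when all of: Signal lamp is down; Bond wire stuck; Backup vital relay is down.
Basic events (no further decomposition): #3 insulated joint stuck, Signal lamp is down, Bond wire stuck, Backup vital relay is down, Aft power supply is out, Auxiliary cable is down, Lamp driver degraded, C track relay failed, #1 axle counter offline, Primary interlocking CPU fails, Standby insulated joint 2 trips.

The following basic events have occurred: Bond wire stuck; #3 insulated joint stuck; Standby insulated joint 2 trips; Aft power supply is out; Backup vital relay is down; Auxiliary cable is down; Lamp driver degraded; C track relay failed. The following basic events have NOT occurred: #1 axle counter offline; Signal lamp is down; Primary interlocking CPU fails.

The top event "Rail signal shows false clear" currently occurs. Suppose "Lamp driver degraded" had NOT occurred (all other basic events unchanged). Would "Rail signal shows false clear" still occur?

Yes

Counterfactual: set "Lamp driver degraded" to not occurred.
Vital path fails [AND]: Signal lamp is down=not, Bond wire stuck=occurs, Backup vital relay is down=occurs → not all inputs occur → does not occur.
Detection branch unavailable [AND]: #3 insulated joint stuck=occurs, Vital path fails=not → not all inputs occur → does not occur.
Interlocking logic lost [AND]: Aft power supply is out=occurs, Auxiliary cable is down=occurs → all inputs occur → occurs.
Power stage unavailable [AND]: C track relay failed=occurs, #1 axle counter offline=not, Primary interlocking CPU fails=not → not all inputs occur → does not occur.
Signal drive lost [AND]: Power stage unavailable=not, Standby insulated joint 2 trips=occurs → not all inputs occur → does not occur.
Track circuit down [AND]: Lamp driver degraded=not, Signal drive lost=not → not all inputs occur → does not occur.
Vital path 2 unavailable [OR]: Interlocking logic lost=occurs, Track circuit down=not → at least one input occurs → occurs.
Rail signal shows false clear [OR]: Detection branch unavailable=not, Vital path 2 unavailable=occurs → at least one input occurs → occurs.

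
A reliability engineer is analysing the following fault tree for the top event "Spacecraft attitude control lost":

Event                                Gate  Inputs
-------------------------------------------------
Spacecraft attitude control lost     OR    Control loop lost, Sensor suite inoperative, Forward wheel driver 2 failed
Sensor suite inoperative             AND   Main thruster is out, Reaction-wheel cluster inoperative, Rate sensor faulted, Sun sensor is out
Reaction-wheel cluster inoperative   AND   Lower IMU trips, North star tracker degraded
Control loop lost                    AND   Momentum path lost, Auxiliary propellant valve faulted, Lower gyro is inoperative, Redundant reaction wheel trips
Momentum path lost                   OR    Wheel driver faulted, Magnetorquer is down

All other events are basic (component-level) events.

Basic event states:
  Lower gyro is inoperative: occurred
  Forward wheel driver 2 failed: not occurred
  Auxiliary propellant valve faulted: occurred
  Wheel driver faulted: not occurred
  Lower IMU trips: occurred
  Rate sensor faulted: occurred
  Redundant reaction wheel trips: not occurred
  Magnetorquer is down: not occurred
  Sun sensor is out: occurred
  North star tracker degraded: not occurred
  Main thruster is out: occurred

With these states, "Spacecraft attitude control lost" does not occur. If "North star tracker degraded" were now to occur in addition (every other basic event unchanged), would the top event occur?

Yes

Counterfactual: set "North star tracker degraded" to occurred.
Momentum path lost [OR]: Wheel driver faulted=not, Magnetorquer is down=not → no input occurs → does not occur.
Control loop lost [AND]: Momentum path lost=not, Auxiliary propellant valve faulted=occurs, Lower gyro is inoperative=occurs, Redundant reaction wheel trips=not → not all inputs occur → does not occur.
Reaction-wheel cluster inoperative [AND]: Lower IMU trips=occurs, North star tracker degraded=occurs → all inputs occur → occurs.
Sensor suite inoperative [AND]: Main thruster is out=occurs, Reaction-wheel cluster inoperative=occurs, Rate sensor faulted=occurs, Sun sensor is out=occurs → all inputs occur → occurs.
Spacecraft attitude control lost [OR]: Control loop lost=not, Sensor suite inoperative=occurs, Forward wheel driver 2 failed=not → at least one input occurs → occurs.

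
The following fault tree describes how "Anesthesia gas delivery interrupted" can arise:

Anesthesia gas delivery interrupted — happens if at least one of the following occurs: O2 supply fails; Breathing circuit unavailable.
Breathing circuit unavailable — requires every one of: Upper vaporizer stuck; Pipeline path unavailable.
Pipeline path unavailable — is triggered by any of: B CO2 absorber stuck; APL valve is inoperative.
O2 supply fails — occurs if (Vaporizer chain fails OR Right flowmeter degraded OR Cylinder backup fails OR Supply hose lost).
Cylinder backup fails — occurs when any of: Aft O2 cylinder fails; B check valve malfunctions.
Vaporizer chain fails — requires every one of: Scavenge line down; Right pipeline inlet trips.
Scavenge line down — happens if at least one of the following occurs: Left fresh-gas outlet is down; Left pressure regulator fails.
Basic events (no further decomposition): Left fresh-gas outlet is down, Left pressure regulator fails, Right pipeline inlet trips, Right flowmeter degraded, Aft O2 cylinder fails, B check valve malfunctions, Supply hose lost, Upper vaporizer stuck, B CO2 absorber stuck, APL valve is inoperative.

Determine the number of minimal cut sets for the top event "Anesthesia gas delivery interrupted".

8

Scavenge line down [OR]: union of children's cut sets → 2 cut set(s).
Vaporizer chain fails [AND]: one cut set from each child combined → 2 × 1 = 2 cut set(s).
Cylinder backup fails [OR]: union of children's cut sets → 2 cut set(s).
O2 supply fails [OR]: union of children's cut sets → 6 cut set(s).
Pipeline path unavailable [OR]: union of children's cut sets → 2 cut set(s).
Breathing circuit unavailable [AND]: one cut set from each child combined → 1 × 2 = 2 cut set(s).
Anesthesia gas delivery interrupted [OR]: union of children's cut sets → 8 cut set(s).
Minimal cut sets: {Left fresh-gas outlet is down, Right pipeline inlet trips}; {Left pressure regulator fails, Right pipeline inlet trips}; {Right flowmeter degraded}; {Aft O2 cylinder fails}; {B check valve malfunctions}; {Supply hose lost}; {B CO2 absorber stuck, Upper vaporizer stuck}; {APL valve is inoperative, Upper vaporizer stuck}.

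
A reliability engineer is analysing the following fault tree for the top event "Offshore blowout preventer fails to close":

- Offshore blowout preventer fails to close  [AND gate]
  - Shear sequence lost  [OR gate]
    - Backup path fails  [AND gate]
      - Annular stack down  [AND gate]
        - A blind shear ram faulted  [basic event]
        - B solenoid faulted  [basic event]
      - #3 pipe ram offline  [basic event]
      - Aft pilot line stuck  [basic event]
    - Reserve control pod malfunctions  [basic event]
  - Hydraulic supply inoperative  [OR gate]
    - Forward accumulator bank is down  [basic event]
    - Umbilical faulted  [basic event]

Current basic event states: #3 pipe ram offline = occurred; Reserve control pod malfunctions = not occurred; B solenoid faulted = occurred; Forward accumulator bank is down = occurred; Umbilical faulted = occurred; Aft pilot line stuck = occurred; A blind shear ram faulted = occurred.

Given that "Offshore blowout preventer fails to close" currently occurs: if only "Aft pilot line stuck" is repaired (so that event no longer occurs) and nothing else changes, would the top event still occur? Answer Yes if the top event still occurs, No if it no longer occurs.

No

Counterfactual: set "Aft pilot line stuck" to not occurred.
Annular stack down [AND]: A blind shear ram faulted=occurs, B solenoid faulted=occurs → all inputs occur → occurs.
Backup path fails [AND]: Annular stack down=occurs, #3 pipe ram offline=occurs, Aft pilot line stuck=not → not all inputs occur → does not occur.
Shear sequence lost [OR]: Backup path fails=not, Reserve control pod malfunctions=not → no input occurs → does not occur.
Hydraulic supply inoperative [OR]: Forward accumulator bank is down=occurs, Umbilical faulted=occurs → at least one input occurs → occurs.
Offshore blowout preventer fails to close [AND]: Shear sequence lost=not, Hydraulic supply inoperative=occurs → not all inputs occur → does not occur.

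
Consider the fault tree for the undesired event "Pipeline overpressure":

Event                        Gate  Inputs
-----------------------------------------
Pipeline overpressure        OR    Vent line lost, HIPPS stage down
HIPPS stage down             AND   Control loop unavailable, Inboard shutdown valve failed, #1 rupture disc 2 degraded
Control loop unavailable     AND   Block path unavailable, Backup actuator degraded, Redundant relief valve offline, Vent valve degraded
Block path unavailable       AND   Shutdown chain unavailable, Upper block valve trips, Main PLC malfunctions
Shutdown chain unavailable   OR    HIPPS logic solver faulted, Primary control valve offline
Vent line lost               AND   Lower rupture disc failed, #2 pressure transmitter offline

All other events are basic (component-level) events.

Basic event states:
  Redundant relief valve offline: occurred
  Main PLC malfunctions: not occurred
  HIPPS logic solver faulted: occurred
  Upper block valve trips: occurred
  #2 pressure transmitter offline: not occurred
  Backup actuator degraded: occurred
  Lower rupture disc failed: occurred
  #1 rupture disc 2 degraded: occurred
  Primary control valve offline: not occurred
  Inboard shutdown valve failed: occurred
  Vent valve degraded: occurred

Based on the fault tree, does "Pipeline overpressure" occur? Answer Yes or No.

Vent line lost [AND]: Lower rupture disc failed=occurs, #2 pressure transmitter offline=not → not all inputs occur → does not occur.
Shutdown chain unavailable [OR]: HIPPS logic solver faulted=occurs, Primary control valve offline=not → at least one input occurs → occurs.
Block path unavailable [AND]: Shutdown chain unavailable=occurs, Upper block valve trips=occurs, Main PLC malfunctions=not → not all inputs occur → does not occur.
Control loop unavailable [AND]: Block path unavailable=not, Backup actuator degraded=occurs, Redundant relief valve offline=occurs, Vent valve degraded=occurs → not all inputs occur → does not occur.
HIPPS stage down [AND]: Control loop unavailable=not, Inboard shutdown valve failed=occurs, #1 rupture disc 2 degraded=occurs → not all inputs occur → does not occur.
Pipeline overpressure [OR]: Vent line lost=not, HIPPS stage down=not → no input occurs → does not occur.

No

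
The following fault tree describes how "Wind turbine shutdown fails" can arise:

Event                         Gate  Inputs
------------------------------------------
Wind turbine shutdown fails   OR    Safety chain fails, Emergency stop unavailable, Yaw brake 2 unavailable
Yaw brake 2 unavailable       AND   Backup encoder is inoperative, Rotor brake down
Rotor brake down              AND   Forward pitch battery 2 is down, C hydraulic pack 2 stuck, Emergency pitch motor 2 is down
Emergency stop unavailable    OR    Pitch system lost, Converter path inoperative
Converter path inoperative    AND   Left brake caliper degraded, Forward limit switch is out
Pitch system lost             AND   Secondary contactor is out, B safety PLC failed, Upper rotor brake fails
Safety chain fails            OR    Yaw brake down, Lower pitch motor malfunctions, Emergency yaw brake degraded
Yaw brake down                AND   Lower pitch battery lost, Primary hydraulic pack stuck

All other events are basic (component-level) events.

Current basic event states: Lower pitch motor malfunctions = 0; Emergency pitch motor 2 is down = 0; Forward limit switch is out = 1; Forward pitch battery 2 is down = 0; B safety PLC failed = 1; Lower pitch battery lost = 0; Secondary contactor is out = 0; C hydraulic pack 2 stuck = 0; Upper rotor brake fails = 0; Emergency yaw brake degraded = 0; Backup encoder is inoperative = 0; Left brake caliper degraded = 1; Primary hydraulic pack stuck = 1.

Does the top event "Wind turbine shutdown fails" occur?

Yaw brake down [AND]: Lower pitch battery lost=not, Primary hydraulic pack stuck=occurs → not all inputs occur → does not occur.
Safety chain fails [OR]: Yaw brake down=not, Lower pitch motor malfunctions=not, Emergency yaw brake degraded=not → no input occurs → does not occur.
Pitch system lost [AND]: Secondary contactor is out=not, B safety PLC failed=occurs, Upper rotor brake fails=not → not all inputs occur → does not occur.
Converter path inoperative [AND]: Left brake caliper degraded=occurs, Forward limit switch is out=occurs → all inputs occur → occurs.
Emergency stop unavailable [OR]: Pitch system lost=not, Converter path inoperative=occurs → at least one input occurs → occurs.
Rotor brake down [AND]: Forward pitch battery 2 is down=not, C hydraulic pack 2 stuck=not, Emergency pitch motor 2 is down=not → not all inputs occur → does not occur.
Yaw brake 2 unavailable [AND]: Backup encoder is inoperative=not, Rotor brake down=not → not all inputs occur → does not occur.
Wind turbine shutdown fails [OR]: Safety chain fails=not, Emergency stop unavailable=occurs, Yaw brake 2 unavailable=not → at least one input occurs → occurs.

Yes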